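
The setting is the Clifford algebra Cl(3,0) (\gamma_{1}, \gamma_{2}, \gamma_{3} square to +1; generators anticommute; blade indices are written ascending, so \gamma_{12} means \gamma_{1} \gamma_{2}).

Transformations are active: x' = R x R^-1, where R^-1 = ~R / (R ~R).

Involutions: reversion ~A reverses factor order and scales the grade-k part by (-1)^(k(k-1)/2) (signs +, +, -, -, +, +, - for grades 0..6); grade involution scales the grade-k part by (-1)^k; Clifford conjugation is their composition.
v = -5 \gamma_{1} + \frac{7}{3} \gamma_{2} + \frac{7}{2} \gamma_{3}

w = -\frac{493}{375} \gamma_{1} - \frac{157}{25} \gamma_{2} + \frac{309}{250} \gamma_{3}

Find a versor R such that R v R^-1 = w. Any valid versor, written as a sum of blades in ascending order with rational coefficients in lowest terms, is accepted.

Construction: equal norms (both \frac{1537}{36}) license R = v + w = -\frac{2368}{375} \gamma_{1} - \frac{296}{75} \gamma_{2} + \frac{592}{125} \gamma_{3} — nothing changes along that direction, while (v - w)/2 changes sign, so v maps onto w.
Answer: -\frac{2368}{375} \gamma_{1} - \frac{296}{75} \gamma_{2} + \frac{592}{125} \gamma_{3}


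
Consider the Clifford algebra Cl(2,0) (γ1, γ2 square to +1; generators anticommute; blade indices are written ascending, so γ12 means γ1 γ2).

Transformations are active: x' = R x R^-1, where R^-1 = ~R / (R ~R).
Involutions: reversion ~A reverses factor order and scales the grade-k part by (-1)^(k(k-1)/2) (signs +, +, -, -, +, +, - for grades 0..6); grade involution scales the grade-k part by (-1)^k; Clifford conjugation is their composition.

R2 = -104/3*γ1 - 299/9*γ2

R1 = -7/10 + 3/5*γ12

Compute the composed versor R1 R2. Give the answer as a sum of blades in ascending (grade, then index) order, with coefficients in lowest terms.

Distribute over the terms of R1 (each basis-blade product reordered to ascending indices, repeated generators contracted through their squares):
(-7/10) R2 = 364/15*γ1 + 2093/90*γ2
(3/5*γ12) R2 = -299/15*γ1 + 104/5*γ2
Summing the partial products and collecting blades:
Answer: 13/3*γ1 + 793/18*γ2


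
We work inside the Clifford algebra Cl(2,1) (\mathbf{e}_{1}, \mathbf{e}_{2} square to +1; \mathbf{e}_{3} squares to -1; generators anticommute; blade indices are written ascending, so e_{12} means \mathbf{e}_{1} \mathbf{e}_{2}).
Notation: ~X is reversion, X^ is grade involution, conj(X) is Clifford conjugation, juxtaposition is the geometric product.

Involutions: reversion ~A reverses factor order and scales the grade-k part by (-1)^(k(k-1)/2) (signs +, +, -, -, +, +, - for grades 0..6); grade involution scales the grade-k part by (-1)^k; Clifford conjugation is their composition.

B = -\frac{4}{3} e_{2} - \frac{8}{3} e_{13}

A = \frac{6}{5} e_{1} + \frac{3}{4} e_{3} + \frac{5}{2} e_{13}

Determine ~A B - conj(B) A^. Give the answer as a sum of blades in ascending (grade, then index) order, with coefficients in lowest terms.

first term: \frac{20}{3} - 2 e_{1} - \frac{16}{5} e_{3} - \frac{8}{5} e_{12} + e_{23} - \frac{10}{3} e_{123}
second term: \frac{20}{3} + 2 e_{1} + \frac{16}{5} e_{3} + \frac{8}{5} e_{12} - e_{23} - \frac{10}{3} e_{123}
Answer: -4 e_{1} - \frac{32}{5} e_{3} - \frac{16}{5} e_{12} + 2 e_{23}


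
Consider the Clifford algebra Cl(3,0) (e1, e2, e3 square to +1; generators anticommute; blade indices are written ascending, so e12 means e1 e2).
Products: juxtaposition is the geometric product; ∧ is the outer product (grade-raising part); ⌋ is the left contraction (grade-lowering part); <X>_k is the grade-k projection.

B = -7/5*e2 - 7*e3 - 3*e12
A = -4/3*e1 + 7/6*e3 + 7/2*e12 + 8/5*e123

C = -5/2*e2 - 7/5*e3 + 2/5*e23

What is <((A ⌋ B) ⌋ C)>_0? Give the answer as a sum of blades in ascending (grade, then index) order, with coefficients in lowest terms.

step 1: 7/3 + 4*e2
step 2: -10 - 35/6*e2 - 5/3*e3 + 14/15*e23
step 3: -10
Answer: -10


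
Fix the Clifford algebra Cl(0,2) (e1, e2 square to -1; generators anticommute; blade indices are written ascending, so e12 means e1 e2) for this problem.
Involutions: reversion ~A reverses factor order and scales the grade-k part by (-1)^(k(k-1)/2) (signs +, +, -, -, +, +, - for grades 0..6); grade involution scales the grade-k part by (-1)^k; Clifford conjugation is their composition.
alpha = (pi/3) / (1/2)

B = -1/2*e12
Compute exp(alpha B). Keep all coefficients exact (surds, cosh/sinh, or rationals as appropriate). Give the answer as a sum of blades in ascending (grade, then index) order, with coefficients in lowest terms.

B^2 = (-1/2)^2*(e12)^2 = 1/4*(-1) = -1/4 (a basis 2-blade squares to minus the product of its generators' squares).
B^2 = -1/4 — B^2 < 0, so the exponential closes trigonometrically: l = 1/2, alpha*l = pi/3, so exp(alpha B) = cos(pi/3) + (sin(pi/3)/(1/2))*B = 1/2 + (sqrt(3))*B.
Answer: 1/2 - sqrt(3)/2*e12


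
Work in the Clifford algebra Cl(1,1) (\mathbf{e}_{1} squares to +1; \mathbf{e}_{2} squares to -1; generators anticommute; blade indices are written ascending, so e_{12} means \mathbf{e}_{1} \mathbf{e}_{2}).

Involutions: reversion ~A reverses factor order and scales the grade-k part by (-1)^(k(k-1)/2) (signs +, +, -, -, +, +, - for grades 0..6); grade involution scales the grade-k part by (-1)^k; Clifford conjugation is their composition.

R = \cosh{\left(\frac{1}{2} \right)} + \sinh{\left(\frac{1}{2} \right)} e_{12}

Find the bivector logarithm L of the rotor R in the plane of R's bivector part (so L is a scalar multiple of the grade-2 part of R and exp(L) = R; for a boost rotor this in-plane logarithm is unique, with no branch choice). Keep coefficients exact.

The scalar part of R is \cosh{\left(\frac{1}{2} \right)}, giving the rapidity magnitude (cosh is even); the bivector part supplies orientation, its quotient by sinh of the rapidity is the plane, and L = rapidity * plane — unique in that plane, since flipping both signs leaves L unchanged.
Concretely: cosh(rapidity) = \cosh{\left(\frac{1}{2} \right)} gives rapidity = ±\frac{1}{2}, and since rapidity/sinh(rapidity) is even the sign is immaterial: L = (rapidity/sinh(rapidity)) * <R>_2 = (\frac{1}{2 \sinh{\left(\frac{1}{2} \right)}}) * <R>_2.
Answer: \frac{1}{2} e_{12}


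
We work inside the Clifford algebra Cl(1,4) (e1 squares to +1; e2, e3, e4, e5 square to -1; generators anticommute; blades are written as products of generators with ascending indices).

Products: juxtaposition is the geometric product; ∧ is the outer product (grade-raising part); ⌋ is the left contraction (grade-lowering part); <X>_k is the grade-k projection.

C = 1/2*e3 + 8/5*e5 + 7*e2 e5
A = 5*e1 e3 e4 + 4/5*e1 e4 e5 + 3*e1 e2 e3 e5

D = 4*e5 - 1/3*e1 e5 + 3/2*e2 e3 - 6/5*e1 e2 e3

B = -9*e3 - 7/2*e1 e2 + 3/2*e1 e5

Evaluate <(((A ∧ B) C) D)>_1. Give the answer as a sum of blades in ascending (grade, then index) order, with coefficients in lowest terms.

step 1: -36/5*e1 e3 e4 e5
step 2: 288/25*e1 e3 e4 + 18/5*e1 e4 e5 - 252/5*e1 e2 e3 e4
step 3: 1542/25*e4 + 306/5*e1 e4 - 1728/125*e2 e4 + 432/25*e1 e2 e4 - 96/25*e3 e4 e5 + 1152/25*e1 e3 e4 e5 - 528/25*e2 e3 e4 e5 - 981/5*e1 e2 e3 e4 e5
step 4: 1542/25*e4
Answer: 1542/25*e4


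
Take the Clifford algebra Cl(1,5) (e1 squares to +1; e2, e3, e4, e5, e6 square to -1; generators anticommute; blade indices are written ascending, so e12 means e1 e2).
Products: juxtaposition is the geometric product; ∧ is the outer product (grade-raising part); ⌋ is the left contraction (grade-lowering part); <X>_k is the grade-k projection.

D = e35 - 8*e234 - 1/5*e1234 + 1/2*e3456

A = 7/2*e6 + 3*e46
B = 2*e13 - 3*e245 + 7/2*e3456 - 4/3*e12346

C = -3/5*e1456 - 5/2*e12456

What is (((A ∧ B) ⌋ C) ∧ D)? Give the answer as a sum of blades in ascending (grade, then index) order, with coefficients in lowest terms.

step 1: 7*e136 + 6*e1346 + 21/2*e2456
step 2: -105/4*e1
step 3: -105/4*e135 + 210*e1234 - 105/8*e13456
Answer: -105/4*e135 + 210*e1234 - 105/8*e13456


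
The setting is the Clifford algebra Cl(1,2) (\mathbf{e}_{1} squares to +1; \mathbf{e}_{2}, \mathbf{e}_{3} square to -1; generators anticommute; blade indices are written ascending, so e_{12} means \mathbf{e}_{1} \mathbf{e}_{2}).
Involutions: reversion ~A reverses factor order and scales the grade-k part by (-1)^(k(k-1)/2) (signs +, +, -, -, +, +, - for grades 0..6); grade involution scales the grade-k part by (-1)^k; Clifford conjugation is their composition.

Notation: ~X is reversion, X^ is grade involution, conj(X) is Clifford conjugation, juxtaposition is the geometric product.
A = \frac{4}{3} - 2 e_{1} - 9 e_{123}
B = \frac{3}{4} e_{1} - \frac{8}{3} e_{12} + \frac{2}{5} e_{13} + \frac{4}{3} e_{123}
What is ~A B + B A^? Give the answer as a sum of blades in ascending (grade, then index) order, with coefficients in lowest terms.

first term: -\frac{27}{2} + e_{1} + \frac{26}{15} e_{2} - \frac{124}{5} e_{3} - \frac{32}{9} e_{12} + \frac{8}{15} e_{13} + \frac{49}{12} e_{23} + \frac{16}{9} e_{123}
second term: -\frac{21}{2} + e_{1} + \frac{26}{15} e_{2} - \frac{124}{5} e_{3} - \frac{32}{9} e_{12} + \frac{8}{15} e_{13} + \frac{113}{12} e_{23} + \frac{16}{9} e_{123}
Answer: -24 + 2 e_{1} + \frac{52}{15} e_{2} - \frac{248}{5} e_{3} - \frac{64}{9} e_{12} + \frac{16}{15} e_{13} + \frac{27}{2} e_{23} + \frac{32}{9} e_{123}


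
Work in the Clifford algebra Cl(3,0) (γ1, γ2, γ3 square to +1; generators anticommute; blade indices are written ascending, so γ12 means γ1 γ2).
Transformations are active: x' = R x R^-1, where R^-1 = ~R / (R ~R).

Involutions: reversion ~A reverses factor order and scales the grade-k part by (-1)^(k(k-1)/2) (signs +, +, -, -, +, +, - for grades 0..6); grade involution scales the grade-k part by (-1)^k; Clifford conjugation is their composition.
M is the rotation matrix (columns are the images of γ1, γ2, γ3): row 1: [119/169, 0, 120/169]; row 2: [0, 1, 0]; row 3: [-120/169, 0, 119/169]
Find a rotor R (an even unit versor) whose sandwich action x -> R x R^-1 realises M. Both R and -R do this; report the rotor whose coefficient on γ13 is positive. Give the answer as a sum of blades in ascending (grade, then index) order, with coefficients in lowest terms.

Method: write R = a + b12*γ12 + b13*γ13 + b23*γ23 with a^2 + b12^2 + b13^2 + b23^2 = 1 (so R^-1 = ~R). Expanding the columns R e_j ~R gives tr M = 4a^2 - 1 and, from the antisymmetric part, M21 - M12 = -4a*b12, M13 - M31 = 4a*b13, M32 - M23 = -4a*b23.
Here tr M = 407/169, so a^2 = (1 + tr M)/4 = 144/169 and a = ±12/13. Taking a = 12/13: M21 - M12 = 0, M13 - M31 = 240/169, M32 - M23 = 0, giving b12 = 0, b13 = 5/13, b23 = 0, i.e. R = 12/13 + 5/13*γ13.
Its γ13 coefficient is already positive.
Answer: 12/13 + 5/13*γ13. Key observation: the double cover Spin(3) -> SO(3) sends R and -R to the same matrix (trace 407/169 here), so the stated sign of the γ13 coefficient is what selects one sheet.


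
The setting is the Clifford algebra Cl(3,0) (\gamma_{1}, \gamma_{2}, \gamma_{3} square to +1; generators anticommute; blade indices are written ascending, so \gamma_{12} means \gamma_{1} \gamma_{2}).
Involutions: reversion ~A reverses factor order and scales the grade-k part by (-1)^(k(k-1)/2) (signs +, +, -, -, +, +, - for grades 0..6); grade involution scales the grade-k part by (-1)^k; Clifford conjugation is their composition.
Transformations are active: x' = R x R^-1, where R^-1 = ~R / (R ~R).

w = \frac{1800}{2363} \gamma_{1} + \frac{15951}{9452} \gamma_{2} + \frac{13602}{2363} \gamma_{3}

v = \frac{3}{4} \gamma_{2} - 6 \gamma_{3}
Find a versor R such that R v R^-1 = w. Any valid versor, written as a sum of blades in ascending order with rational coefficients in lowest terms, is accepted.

Key observation: q(v) = q(w) = \frac{585}{16} (sandwiches preserve the norm), so R = v + w = \frac{1800}{2363} \gamma_{1} + \frac{5760}{2363} \gamma_{2} - \frac{576}{2363} \gamma_{3} works whenever it is invertible — the component of v along it is kept and (v - w)/2 reverses, sending v to w.
Answer: \frac{1800}{2363} \gamma_{1} + \frac{5760}{2363} \gamma_{2} - \frac{576}{2363} \gamma_{3}


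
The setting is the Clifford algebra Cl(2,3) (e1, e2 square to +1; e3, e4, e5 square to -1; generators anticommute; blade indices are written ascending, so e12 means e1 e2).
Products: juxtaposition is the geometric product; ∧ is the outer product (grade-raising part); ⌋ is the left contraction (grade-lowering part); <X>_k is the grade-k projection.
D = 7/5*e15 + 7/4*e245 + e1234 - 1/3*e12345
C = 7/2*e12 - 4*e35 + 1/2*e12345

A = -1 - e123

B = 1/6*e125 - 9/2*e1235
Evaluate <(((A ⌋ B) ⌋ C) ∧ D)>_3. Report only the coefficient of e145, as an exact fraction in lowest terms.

step 1: 9/2*e5 - 1/6*e125 + 9/2*e1235
step 2: -18*e3 - 9/4*e4 - 1/12*e34 - 9/4*e1234
step 3: 126/5*e135 + 63/20*e145 - 7/60*e1345 + 63/2*e2345
step 4: 126/5*e135 + 63/20*e145
Answer: 63/20


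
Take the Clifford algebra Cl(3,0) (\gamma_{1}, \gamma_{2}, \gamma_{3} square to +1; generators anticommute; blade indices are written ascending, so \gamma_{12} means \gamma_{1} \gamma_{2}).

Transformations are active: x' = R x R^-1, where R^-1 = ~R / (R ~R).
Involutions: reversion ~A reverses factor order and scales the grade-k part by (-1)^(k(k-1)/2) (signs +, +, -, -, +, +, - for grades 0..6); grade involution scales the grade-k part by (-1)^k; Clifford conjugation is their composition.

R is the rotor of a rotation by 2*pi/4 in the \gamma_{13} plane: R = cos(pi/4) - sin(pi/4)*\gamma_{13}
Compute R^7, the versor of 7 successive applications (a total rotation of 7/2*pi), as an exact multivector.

Half-angle bookkeeping: 7 applications in \gamma_{13} add up to rotor phase 7*pi/4 = \frac{7 \pi}{4}, so R^7 = cos(\frac{7 \pi}{4}) - sin(\frac{7 \pi}{4})*\gamma_{13}.
cos(\frac{7 \pi}{4}) = \frac{\sqrt{2}}{2} and sin(\frac{7 \pi}{4}) = - \frac{\sqrt{2}}{2}, so R^7 = \frac{\sqrt{2}}{2} + \frac{\sqrt{2}}{2} \gamma_{13}. The net rotation is 3/2*pi (after discarding 1 full turn, each of which contributes a factor -1 to the rotor); the rotor keeps the half-angle phase exactly.
Answer: \frac{\sqrt{2}}{2} + \frac{\sqrt{2}}{2} \gamma_{13}


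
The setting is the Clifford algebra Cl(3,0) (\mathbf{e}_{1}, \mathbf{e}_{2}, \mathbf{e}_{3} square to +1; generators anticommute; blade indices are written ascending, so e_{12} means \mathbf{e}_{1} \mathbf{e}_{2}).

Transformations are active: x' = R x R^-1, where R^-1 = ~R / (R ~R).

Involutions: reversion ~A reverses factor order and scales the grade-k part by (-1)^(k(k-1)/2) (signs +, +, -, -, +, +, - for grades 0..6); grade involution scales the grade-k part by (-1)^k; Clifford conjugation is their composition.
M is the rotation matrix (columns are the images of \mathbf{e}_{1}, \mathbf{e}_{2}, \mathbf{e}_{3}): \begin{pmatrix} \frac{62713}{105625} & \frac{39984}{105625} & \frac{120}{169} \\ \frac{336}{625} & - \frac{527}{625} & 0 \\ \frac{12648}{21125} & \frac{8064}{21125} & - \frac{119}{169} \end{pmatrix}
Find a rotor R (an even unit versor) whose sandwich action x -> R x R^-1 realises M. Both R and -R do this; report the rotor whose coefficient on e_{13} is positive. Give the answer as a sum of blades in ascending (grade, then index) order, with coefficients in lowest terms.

Method: write R = a + b12*e_{12} + b13*e_{13} + b23*e_{23} with a^2 + b12^2 + b13^2 + b23^2 = 1 (so R^-1 = ~R). Expanding the columns R e_j ~R gives tr M = 4a^2 - 1 and, from the antisymmetric part, M21 - M12 = -4a*b12, M13 - M31 = 4a*b13, M32 - M23 = -4a*b23.
Here tr M = -\frac{4029}{4225}, so a^2 = (1 + tr M)/4 = \frac{49}{4225} and a = ±\frac{7}{65}. Taking a = \frac{7}{65}: M21 - M12 = \frac{672}{4225}, M13 - M31 = \frac{2352}{21125}, M32 - M23 = \frac{8064}{21125}, giving b12 = -\frac{24}{65}, b13 = \frac{84}{325}, b23 = -\frac{288}{325}, i.e. R = \frac{7}{65} - \frac{24}{65} e_{12} + \frac{84}{325} e_{13} - \frac{288}{325} e_{23}.
Its e_{13} coefficient is already positive.
Answer: \frac{7}{65} - \frac{24}{65} e_{12} + \frac{84}{325} e_{13} - \frac{288}{325} e_{23}. Sheet selection: the two-to-one cover makes ±R indistinguishable at the matrix level (trace -\frac{4029}{4225}), so uniqueness comes from the required sign on e_{13}.


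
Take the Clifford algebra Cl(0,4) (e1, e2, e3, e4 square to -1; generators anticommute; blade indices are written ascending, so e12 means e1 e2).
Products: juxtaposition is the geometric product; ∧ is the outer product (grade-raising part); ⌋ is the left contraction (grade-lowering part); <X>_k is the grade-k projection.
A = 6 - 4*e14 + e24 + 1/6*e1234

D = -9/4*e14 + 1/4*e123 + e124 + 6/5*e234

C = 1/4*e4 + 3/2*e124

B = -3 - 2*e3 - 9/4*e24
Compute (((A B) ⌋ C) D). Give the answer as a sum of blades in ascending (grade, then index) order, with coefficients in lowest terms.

step 1: -63/4 - 12*e3 + 9*e12 - 3/8*e13 + 12*e14 - 33/2*e24 - 1/3*e124 - 8*e134 + 2*e234 - 1/2*e1234
step 2: -1/2 + 99/4*e1 + 18*e2 - 279/16*e4 - 189/8*e124
step 3: -189/8 + 2511/64*e1 + 1701/32*e2 + 891/16*e4 + 279/16*e12 - 477/20*e13 + 153/8*e14 + 1179/80*e23 - 99/4*e24 - 4401/160*e34 - 1/8*e123 + 40*e124 - 3/5*e234 + 10899/320*e1234
Answer: -189/8 + 2511/64*e1 + 1701/32*e2 + 891/16*e4 + 279/16*e12 - 477/20*e13 + 153/8*e14 + 1179/80*e23 - 99/4*e24 - 4401/160*e34 - 1/8*e123 + 40*e124 - 3/5*e234 + 10899/320*e1234


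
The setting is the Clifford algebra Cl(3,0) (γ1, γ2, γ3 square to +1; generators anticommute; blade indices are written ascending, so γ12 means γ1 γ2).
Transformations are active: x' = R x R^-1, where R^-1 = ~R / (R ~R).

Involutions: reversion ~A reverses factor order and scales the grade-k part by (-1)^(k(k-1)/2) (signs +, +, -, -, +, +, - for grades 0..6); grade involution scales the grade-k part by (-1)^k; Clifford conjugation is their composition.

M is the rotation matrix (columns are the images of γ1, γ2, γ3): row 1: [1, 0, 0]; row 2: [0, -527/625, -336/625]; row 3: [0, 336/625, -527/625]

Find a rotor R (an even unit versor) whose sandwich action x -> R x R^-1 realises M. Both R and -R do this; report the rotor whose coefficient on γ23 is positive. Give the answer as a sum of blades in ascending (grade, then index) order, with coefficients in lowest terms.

Method: write R = a + b12*γ12 + b13*γ13 + b23*γ23 with a^2 + b12^2 + b13^2 + b23^2 = 1 (so R^-1 = ~R). Expanding the columns R e_j ~R gives tr M = 4a^2 - 1 and, from the antisymmetric part, M21 - M12 = -4a*b12, M13 - M31 = 4a*b13, M32 - M23 = -4a*b23.
Here tr M = -429/625, so a^2 = (1 + tr M)/4 = 49/625 and a = ±7/25. Taking a = 7/25: M21 - M12 = 0, M13 - M31 = 0, M32 - M23 = 672/625, giving b12 = 0, b13 = 0, b23 = -24/25, i.e. R = 7/25 - 24/25*γ23.
Its γ23 coefficient is negative, so report the other preimage -R.
Answer: -7/25 + 24/25*γ23. Why the constraint matters: R and -R act identically through the sandwich — M has trace -429/625 either way — so only the sign condition on γ23 picks one of the two preimages.


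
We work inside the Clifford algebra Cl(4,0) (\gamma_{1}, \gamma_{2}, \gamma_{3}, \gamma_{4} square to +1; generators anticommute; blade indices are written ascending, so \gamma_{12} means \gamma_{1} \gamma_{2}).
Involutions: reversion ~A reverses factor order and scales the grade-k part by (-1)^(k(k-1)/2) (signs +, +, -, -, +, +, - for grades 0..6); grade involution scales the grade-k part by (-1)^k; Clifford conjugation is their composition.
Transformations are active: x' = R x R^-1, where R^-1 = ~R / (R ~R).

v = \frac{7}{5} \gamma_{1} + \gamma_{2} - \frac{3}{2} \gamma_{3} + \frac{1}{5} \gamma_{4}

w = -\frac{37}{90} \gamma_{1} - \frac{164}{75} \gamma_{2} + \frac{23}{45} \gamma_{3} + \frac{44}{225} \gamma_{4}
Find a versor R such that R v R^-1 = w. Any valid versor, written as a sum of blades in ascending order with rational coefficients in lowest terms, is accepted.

Sketch: the shared square \frac{21}{4} makes R = v + w = \frac{89}{90} \gamma_{1} - \frac{89}{75} \gamma_{2} - \frac{89}{90} \gamma_{3} + \frac{89}{225} \gamma_{4} the natural versor; its sandwich fixes that direction, negates (v - w)/2, and sends v to w.
Answer: \frac{89}{90} \gamma_{1} - \frac{89}{75} \gamma_{2} - \frac{89}{90} \gamma_{3} + \frac{89}{225} \gamma_{4}


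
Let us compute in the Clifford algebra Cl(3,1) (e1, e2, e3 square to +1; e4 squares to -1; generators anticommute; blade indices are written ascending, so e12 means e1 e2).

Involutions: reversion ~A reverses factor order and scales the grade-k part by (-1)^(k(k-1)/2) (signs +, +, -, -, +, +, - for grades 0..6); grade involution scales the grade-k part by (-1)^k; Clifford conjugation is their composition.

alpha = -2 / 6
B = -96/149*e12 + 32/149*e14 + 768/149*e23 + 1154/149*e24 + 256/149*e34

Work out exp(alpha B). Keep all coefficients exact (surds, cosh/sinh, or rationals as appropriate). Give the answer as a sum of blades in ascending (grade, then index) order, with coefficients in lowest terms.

B^2 term by term: the squares give (-96/149)^2*(e12)^2 + (32/149)^2*(e14)^2 + (768/149)^2*(e23)^2 + (1154/149)^2*(e24)^2 + (256/149)^2*(e34)^2 = 9216/22201*(-1) + 1024/22201*(+1) + 589824/22201*(-1) + 1331716/22201*(+1) + 65536/22201*(+1) = 36 (each basis 2-blade squares to minus the product of its generators' squares); cross terms between blades sharing an index anticommute and cancel; the commuting (index-disjoint) pairs give grade-4 terms 2*c*c'*(blade product), which cancel blade by blade — e1234: -49152/22201 + 49152/22201 = 0 — confirming B is simple. So B^2 = 36.
B^2 = 36 — the series telescopes hyperbolically here: l = 6, alpha*l = -2, so exp(alpha B) = cosh(-2) + (sinh(-2)/6)*B = cosh(2) + (-sinh(2)/6)*B.
Answer: cosh(2) + 16*sinh(2)/149*e12 - 16*sinh(2)/447*e14 - 128*sinh(2)/149*e23 - 577*sinh(2)/447*e24 - 128*sinh(2)/447*e34


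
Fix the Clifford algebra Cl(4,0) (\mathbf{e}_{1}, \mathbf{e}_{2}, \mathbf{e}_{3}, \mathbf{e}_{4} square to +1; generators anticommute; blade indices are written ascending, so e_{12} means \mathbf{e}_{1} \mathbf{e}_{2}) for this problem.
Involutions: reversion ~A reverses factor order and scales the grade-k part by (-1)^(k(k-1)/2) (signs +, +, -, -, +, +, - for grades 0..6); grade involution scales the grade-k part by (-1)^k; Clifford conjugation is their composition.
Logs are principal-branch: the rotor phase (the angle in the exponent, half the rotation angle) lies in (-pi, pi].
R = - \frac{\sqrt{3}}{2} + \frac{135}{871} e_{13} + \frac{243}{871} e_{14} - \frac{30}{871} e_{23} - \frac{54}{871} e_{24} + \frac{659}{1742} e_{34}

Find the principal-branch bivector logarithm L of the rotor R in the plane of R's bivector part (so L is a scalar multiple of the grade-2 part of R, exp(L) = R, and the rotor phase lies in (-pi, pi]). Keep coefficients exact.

The scalar part of R is - \frac{\sqrt{3}}{2}, which fixes the principal-branch rotor phase; the unit plane is then the bivector part divided by the sine of that phase, and L is that plane scaled by the phase.
Concretely: cos(phase) = - \frac{\sqrt{3}}{2} gives phase = ±\frac{5 \pi}{6}, and since phase/sin(phase) is even the sign is immaterial: L = (phase/sin(phase)) * <R>_2 = (\frac{5 \pi}{3}) * <R>_2.
Answer: \frac{225 \pi}{871} e_{13} + \frac{405 \pi}{871} e_{14} - \frac{50 \pi}{871} e_{23} - \frac{90 \pi}{871} e_{24} + \frac{3295 \pi}{5226} e_{34}


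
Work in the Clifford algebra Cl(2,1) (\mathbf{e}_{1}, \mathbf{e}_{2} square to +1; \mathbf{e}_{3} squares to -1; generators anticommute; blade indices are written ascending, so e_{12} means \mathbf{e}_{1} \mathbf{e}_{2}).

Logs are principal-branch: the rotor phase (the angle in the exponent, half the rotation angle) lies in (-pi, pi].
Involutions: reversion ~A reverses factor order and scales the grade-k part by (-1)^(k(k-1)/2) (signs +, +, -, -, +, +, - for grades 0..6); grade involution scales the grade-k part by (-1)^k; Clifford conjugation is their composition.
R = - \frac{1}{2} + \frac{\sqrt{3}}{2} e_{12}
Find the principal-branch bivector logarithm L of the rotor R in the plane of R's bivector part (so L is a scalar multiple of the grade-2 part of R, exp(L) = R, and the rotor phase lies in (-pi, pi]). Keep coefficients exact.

The scalar part of R is - \frac{1}{2}, which pins the rotor phase on the principal branch; dividing the bivector part by the sine of that phase recovers the unit plane, and L is the phase times that plane.
Concretely: cos(phase) = - \frac{1}{2} gives phase = ±\frac{2 \pi}{3}, and since phase/sin(phase) is even the sign is immaterial: L = (phase/sin(phase)) * <R>_2 = (\frac{4 \sqrt{3} \pi}{9}) * <R>_2.
Answer: \frac{2 \pi}{3} e_{12}


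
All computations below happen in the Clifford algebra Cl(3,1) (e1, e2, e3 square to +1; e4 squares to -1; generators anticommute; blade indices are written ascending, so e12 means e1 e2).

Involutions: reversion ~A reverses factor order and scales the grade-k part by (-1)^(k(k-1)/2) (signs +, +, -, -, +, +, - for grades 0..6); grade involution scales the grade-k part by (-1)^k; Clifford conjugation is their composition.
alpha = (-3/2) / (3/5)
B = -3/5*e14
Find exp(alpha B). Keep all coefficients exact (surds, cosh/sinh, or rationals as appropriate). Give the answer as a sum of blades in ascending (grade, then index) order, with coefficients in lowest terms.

B^2 = (-3/5)^2*(e14)^2 = 9/25*(+1) = 9/25 (a basis 2-blade squares to minus the product of its generators' squares).
B^2 = 9/25 — the positive square puts this in the hyperbolic regime; l = 3/5, alpha*l = -3/2, so exp(alpha B) = cosh(-3/2) + (sinh(-3/2)/(3/5))*B = cosh(3/2) + (-5*sinh(3/2)/3)*B.
Answer: cosh(3/2) + sinh(3/2)*e14


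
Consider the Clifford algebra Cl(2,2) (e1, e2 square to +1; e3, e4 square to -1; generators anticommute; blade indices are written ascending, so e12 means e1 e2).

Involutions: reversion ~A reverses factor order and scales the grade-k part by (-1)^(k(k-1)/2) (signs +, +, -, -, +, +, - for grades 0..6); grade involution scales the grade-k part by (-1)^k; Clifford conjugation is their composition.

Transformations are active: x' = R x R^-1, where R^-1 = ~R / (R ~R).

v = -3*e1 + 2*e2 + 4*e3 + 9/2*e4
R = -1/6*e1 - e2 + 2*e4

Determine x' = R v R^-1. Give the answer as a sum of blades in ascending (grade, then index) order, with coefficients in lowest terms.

~R = -1/6*e1 - e2 + 2*e4, and R ~R = -107/36, so R^-1 = ~R / (-107/36).
R v = -21/2 - 10/3*e12 - 2/3*e13 + 21/4*e14 - 4*e23 - 17/2*e24 - 8*e34
Answer: 195/107*e1 - 970/107*e2 - 4*e3 + 2061/214*e4


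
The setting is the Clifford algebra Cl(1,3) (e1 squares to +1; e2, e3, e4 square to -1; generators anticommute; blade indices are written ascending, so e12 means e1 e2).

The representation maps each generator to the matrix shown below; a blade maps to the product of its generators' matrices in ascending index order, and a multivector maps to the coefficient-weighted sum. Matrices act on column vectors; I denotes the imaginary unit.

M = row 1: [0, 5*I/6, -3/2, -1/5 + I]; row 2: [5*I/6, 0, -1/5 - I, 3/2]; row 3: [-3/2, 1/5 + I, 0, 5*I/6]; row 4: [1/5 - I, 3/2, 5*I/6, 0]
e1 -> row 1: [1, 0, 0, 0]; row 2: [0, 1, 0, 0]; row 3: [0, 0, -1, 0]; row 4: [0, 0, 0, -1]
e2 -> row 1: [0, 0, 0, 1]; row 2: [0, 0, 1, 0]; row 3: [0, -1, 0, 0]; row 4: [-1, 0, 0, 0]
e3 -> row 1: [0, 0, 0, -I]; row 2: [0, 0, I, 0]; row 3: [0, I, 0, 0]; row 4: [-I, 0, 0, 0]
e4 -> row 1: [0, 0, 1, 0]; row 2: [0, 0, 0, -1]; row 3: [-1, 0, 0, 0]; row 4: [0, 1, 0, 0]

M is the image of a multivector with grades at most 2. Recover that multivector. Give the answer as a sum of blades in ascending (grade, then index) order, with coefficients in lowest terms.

Method: the blade images are trace-orthogonal — tr(rho(e_A) rho(e_B)^-1) = 4 if A = B and 0 otherwise — and rho(e_A)^-1 = (e_A)^2 * rho(e_A) with (e_A)^2 = +1 or -1, so the coefficient of e_A in the preimage is (e_A)^2 * tr(M rho(e_A))/4.
Nonzero projections over blades of grade <= 2: e2: (e2)^2 = -1, tr(M rho(e2)) = 4/5, coefficient -1/5; e13: (e13)^2 = +1, tr(M rho(e13)) = -4, coefficient -1; e14: (e14)^2 = +1, tr(M rho(e14)) = -6, coefficient -3/2; e34: (e34)^2 = -1, tr(M rho(e34)) = 10/3, coefficient -5/6. Every other blade of grade <= 2 projects to 0.
Answer: -1/5*e2 - e13 - 3/2*e14 - 5/6*e34


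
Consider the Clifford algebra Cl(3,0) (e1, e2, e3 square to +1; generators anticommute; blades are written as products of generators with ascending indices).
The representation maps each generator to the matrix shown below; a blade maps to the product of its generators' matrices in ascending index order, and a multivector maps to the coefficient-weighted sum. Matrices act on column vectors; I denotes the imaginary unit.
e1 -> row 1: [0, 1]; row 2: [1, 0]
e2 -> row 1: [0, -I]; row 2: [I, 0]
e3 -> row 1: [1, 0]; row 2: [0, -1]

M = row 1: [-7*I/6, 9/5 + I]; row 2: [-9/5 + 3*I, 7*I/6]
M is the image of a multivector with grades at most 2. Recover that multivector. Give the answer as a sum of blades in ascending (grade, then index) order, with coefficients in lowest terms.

Method: 1, rho(e1), rho(e2), rho(e3) form a trace-orthogonal basis of the 2x2 complex matrices (tr(X Y) = 2 if X = Y, else 0), so M = m0*1 + m1*rho(e1) + m2*rho(e2) + m3*rho(e3) with m0 = tr(M)/2 = 0, m1 = tr(M rho(e1))/2 = 2*I, m2 = tr(M rho(e2))/2 = 1 + 9*I/5, m3 = tr(M rho(e3))/2 = -7*I/6.
Multiplying table entries, the bivector images are rho(e1 e2) = I*rho(e3), rho(e1 e3) = -I*rho(e2), rho(e2 e3) = I*rho(e1); with real blade coefficients the real parts of m0..m3 are the coefficients of 1, e1, e2, e3 and the imaginary parts give the bivectors (e2 e3: Im m1, e1 e3: -Im m2, e1 e2: Im m3).
Answer: e2 - 7/6*e1 e2 - 9/5*e1 e3 + 2*e2 e3


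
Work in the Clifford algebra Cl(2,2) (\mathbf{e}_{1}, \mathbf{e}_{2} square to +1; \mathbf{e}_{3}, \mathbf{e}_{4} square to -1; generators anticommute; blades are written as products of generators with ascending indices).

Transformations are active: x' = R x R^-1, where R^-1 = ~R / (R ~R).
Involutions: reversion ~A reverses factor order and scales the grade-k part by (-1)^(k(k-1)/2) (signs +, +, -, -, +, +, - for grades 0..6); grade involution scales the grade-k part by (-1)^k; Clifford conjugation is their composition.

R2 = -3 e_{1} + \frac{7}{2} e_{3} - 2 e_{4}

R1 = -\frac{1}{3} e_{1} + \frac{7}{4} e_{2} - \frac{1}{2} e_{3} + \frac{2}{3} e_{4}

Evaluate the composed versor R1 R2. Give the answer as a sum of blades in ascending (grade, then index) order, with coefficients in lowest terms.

Distribute over the terms of R2 (each basis-blade product reordered to ascending indices, repeated generators contracted through their squares):
R1 (-3 e_{1}) = 1 + \frac{21}{4} e_{1} e_{2} - \frac{3}{2} e_{1} e_{3} + 2 e_{1} e_{4}
R1 (\frac{7}{2} e_{3}) = \frac{7}{4} - \frac{7}{6} e_{1} e_{3} + \frac{49}{8} e_{2} e_{3} - \frac{7}{3} e_{3} e_{4}
R1 (-2 e_{4}) = \frac{4}{3} + \frac{2}{3} e_{1} e_{4} - \frac{7}{2} e_{2} e_{4} + e_{3} e_{4}
Summing the partial products and collecting blades:
Answer: \frac{49}{12} + \frac{21}{4} e_{1} e_{2} - \frac{8}{3} e_{1} e_{3} + \frac{8}{3} e_{1} e_{4} + \frac{49}{8} e_{2} e_{3} - \frac{7}{2} e_{2} e_{4} - \frac{4}{3} e_{3} e_{4}


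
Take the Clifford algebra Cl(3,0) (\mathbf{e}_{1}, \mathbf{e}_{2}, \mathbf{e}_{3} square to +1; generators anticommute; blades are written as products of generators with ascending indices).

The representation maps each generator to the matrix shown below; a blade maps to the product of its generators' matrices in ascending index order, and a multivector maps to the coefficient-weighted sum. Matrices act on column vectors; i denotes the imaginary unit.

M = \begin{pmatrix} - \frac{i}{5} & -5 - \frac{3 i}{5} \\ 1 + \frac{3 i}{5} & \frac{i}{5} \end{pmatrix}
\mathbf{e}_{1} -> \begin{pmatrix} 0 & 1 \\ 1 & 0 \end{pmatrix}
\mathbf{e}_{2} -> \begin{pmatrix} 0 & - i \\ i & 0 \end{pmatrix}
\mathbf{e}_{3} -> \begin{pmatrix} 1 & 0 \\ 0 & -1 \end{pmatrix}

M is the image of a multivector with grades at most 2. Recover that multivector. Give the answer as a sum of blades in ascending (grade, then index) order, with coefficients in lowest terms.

Method: 1, rho(e_{1}), rho(e_{2}), rho(e_{3}) form a trace-orthogonal basis of the 2x2 complex matrices (tr(X Y) = 2 if X = Y, else 0), so M = m0*1 + m1*rho(e_{1}) + m2*rho(e_{2}) + m3*rho(e_{3}) with m0 = tr(M)/2 = 0, m1 = tr(M rho(e_{1}))/2 = -2, m2 = tr(M rho(e_{2}))/2 = \frac{3}{5} - 3 i, m3 = tr(M rho(e_{3}))/2 = - \frac{i}{5}.
Multiplying table entries, the bivector images are rho(e_{1} e_{2}) = i*rho(e_{3}), rho(e_{1} e_{3}) = -i*rho(e_{2}), rho(e_{2} e_{3}) = i*rho(e_{1}); with real blade coefficients the real parts of m0..m3 are the coefficients of 1, e_{1}, e_{2}, e_{3} and the imaginary parts give the bivectors (e_{2} e_{3}: Im m1, e_{1} e_{3}: -Im m2, e_{1} e_{2}: Im m3).
Answer: -2 e_{1} + \frac{3}{5} e_{2} - \frac{1}{5} e_{1} e_{2} + 3 e_{1} e_{3}


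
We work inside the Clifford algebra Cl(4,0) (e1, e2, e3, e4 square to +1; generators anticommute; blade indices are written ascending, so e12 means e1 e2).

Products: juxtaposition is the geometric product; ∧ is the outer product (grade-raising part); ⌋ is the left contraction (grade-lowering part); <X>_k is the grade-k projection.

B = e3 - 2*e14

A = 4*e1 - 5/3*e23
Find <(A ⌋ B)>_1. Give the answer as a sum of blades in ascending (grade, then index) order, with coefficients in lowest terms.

step 1: -8*e4
step 2: -8*e4
Answer: -8*e4


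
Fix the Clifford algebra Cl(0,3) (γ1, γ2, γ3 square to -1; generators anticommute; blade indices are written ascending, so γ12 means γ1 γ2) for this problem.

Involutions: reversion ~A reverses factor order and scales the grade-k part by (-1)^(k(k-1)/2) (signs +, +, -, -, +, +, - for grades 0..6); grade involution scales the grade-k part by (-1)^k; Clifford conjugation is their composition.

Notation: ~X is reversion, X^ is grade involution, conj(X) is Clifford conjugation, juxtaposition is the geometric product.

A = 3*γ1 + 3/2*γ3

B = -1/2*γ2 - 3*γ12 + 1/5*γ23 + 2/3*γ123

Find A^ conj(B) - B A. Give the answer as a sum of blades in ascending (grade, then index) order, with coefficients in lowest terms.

first term: 93/10*γ2 - 1/2*γ12 + 11/4*γ23 - 39/10*γ123
second term: -93/10*γ2 + 1/2*γ12 - 11/4*γ23 - 39/10*γ123
Answer: 93/5*γ2 - γ12 + 11/2*γ23


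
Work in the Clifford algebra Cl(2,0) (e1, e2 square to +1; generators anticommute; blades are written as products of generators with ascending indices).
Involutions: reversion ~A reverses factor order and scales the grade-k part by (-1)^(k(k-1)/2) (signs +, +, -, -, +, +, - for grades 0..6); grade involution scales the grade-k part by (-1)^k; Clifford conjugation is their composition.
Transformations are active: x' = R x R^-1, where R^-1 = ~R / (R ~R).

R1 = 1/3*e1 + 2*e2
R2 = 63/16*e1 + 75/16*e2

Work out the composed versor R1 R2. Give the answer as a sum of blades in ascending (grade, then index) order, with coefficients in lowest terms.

Distribute over the terms of R1 (each basis-blade product reordered to ascending indices, repeated generators contracted through their squares):
(1/3*e1) R2 = 21/16 + 25/16*e1 e2
(2*e2) R2 = 75/8 - 63/8*e1 e2
Summing the partial products and collecting blades:
Answer: 171/16 - 101/16*e1 e2


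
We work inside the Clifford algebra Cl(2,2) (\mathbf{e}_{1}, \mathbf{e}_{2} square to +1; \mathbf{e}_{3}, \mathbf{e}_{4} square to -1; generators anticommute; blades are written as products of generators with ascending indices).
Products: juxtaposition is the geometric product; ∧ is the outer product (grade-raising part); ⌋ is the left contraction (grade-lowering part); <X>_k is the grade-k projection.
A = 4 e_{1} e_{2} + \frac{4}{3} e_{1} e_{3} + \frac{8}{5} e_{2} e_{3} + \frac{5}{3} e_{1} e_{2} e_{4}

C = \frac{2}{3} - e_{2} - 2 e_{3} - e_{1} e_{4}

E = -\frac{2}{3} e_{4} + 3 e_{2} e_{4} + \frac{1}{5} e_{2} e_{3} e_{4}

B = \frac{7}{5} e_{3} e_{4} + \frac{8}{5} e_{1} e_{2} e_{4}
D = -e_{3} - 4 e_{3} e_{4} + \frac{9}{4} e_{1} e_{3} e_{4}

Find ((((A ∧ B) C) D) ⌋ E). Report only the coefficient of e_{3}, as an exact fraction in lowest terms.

step 1: \frac{28}{5} e_{1} e_{2} e_{3} e_{4}
step 2: -\frac{28}{5} e_{2} e_{3} - \frac{56}{5} e_{1} e_{2} e_{4} - \frac{28}{5} e_{1} e_{3} e_{4} + \frac{56}{15} e_{1} e_{2} e_{3} e_{4}
step 3: \frac{63}{5} - \frac{112}{5} e_{1} + \frac{14}{5} e_{2} + \frac{224}{15} e_{1} e_{2} + \frac{28}{5} e_{1} e_{4} - \frac{126}{5} e_{2} e_{3} - \frac{112}{5} e_{2} e_{4} + \frac{224}{5} e_{1} e_{2} e_{3} + \frac{133}{15} e_{1} e_{2} e_{4} - \frac{56}{5} e_{1} e_{2} e_{3} e_{4}
step 4: -\frac{336}{5} + \frac{112}{25} e_{3} - \frac{126}{25} e_{4} + \frac{189}{5} e_{2} e_{4} + \frac{14}{25} e_{3} e_{4} + \frac{63}{25} e_{2} e_{3} e_{4}
Answer: \frac{112}{25}


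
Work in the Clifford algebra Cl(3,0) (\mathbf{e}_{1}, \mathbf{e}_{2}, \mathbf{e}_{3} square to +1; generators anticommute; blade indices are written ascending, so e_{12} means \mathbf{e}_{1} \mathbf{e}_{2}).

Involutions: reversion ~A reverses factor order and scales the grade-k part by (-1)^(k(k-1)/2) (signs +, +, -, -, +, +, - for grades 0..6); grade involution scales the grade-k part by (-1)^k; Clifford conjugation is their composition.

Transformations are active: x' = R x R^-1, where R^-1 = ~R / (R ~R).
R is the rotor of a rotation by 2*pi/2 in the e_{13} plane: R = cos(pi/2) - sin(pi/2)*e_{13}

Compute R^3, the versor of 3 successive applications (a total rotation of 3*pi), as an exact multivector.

Half-angle bookkeeping: 3 applications in e_{13} add up to rotor phase 3*pi/2 = \frac{3 \pi}{2}, so R^3 = cos(\frac{3 \pi}{2}) - sin(\frac{3 \pi}{2})*e_{13}.
cos(\frac{3 \pi}{2}) = 0 and sin(\frac{3 \pi}{2}) = -1, so R^3 = e_{13}. The net rotation is 1*pi (after discarding 1 full turn, each of which contributes a factor -1 to the rotor); the rotor keeps the half-angle phase exactly.
Answer: e_{13}


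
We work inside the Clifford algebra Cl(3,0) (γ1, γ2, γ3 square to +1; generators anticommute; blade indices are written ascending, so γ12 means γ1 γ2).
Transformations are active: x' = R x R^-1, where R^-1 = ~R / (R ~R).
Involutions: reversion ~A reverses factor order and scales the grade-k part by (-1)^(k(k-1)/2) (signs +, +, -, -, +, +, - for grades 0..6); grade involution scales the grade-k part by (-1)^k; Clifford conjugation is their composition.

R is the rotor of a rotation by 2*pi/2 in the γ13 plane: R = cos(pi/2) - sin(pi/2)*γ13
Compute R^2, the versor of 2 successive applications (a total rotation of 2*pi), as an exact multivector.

The rotor phase is half the rotation angle and phases add under composition, so 2 steps in the γ13 plane accumulate phase 2*(pi/2) = pi: R^2 = cos(pi) - sin(pi)*γ13.
cos(pi) = -1 and sin(pi) = 0, so R^2 = -1. The total rotation 2*pi is 1 full turn, so every vector returns to itself, yet the rotor is -1, on the OTHER sheet of the double cover (an odd number of 2*pi turns).
Answer: -1


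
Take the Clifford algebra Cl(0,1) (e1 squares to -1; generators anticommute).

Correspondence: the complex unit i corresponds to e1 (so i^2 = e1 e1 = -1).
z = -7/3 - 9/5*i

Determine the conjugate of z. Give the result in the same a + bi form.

In blades: z = -7/3 - 9/5*e1.
Conjugation here is Clifford conjugation: the scalar is fixed and the grade-1 and grade-2 blades all flip sign, giving -7/3 + 9/5*e1; translating back:
Answer: -7/3 + 9/5*i


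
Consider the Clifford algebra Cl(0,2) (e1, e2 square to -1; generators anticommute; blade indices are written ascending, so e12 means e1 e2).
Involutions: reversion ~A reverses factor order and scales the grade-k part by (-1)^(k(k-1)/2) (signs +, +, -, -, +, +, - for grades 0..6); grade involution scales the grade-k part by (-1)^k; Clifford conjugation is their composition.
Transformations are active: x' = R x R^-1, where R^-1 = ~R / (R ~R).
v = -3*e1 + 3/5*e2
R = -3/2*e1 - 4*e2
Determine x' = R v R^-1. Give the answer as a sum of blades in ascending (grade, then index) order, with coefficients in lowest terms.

~R = -3/2*e1 - 4*e2, and R ~R = -73/4, so R^-1 = ~R / (-73/4).
R v = -21/10 - 129/10*e12
Answer: 969/365*e1 - 111/73*e2


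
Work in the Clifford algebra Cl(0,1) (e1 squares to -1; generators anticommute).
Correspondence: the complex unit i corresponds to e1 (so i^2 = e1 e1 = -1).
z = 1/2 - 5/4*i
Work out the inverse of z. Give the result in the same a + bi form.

In blades: z = 1/2 - 5/4*e1.
With qbar = 1/2 + 5/4*e1 (scalar fixed, mapped units negated), z qbar = 29/16 (the sum of squared coefficients), so z^-1 = qbar / (29/16) = 8/29 + 20/29*e1; translating back:
Answer: 8/29 + 20/29*i
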